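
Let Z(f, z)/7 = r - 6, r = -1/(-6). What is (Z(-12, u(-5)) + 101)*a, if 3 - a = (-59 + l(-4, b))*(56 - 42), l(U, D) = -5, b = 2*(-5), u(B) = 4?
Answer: 324539/6 ≈ 54090.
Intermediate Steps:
b = -10
r = ⅙ (r = -1*(-⅙) = ⅙ ≈ 0.16667)
Z(f, z) = -245/6 (Z(f, z) = 7*(⅙ - 6) = 7*(-35/6) = -245/6)
a = 899 (a = 3 - (-59 - 5)*(56 - 42) = 3 - (-64)*14 = 3 - 1*(-896) = 3 + 896 = 899)
(Z(-12, u(-5)) + 101)*a = (-245/6 + 101)*899 = (361/6)*899 = 324539/6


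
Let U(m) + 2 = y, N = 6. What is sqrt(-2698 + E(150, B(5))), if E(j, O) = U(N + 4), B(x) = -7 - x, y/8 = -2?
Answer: 2*I*sqrt(679) ≈ 52.115*I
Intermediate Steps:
y = -16 (y = 8*(-2) = -16)
U(m) = -18 (U(m) = -2 - 16 = -18)
E(j, O) = -18
sqrt(-2698 + E(150, B(5))) = sqrt(-2698 - 18) = sqrt(-2716) = 2*I*sqrt(679)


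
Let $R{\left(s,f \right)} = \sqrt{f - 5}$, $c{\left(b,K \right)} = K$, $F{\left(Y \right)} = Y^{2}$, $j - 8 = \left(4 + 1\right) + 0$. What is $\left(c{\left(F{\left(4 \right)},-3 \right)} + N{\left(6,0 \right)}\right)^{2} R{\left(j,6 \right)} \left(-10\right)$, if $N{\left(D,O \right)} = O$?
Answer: $-90$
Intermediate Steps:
$j = 13$ ($j = 8 + \left(\left(4 + 1\right) + 0\right) = 8 + \left(5 + 0\right) = 8 + 5 = 13$)
$R{\left(s,f \right)} = \sqrt{-5 + f}$
$\left(c{\left(F{\left(4 \right)},-3 \right)} + N{\left(6,0 \right)}\right)^{2} R{\left(j,6 \right)} \left(-10\right) = \left(-3 + 0\right)^{2} \sqrt{-5 + 6} \left(-10\right) = \left(-3\right)^{2} \sqrt{1} \left(-10\right) = 9 \cdot 1 \left(-10\right) = 9 \left(-10\right) = -90$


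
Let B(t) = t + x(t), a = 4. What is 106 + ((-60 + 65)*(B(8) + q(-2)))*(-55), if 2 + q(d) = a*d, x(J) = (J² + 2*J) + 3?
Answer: -22169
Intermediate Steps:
x(J) = 3 + J² + 2*J
q(d) = -2 + 4*d
B(t) = 3 + t² + 3*t (B(t) = t + (3 + t² + 2*t) = 3 + t² + 3*t)
106 + ((-60 + 65)*(B(8) + q(-2)))*(-55) = 106 + ((-60 + 65)*((3 + 8² + 3*8) + (-2 + 4*(-2))))*(-55) = 106 + (5*((3 + 64 + 24) + (-2 - 8)))*(-55) = 106 + (5*(91 - 10))*(-55) = 106 + (5*81)*(-55) = 106 + 405*(-55) = 106 - 22275 = -22169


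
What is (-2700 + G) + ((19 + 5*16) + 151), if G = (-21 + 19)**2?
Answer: -2446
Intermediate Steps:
G = 4 (G = (-2)**2 = 4)
(-2700 + G) + ((19 + 5*16) + 151) = (-2700 + 4) + ((19 + 5*16) + 151) = -2696 + ((19 + 80) + 151) = -2696 + (99 + 151) = -2696 + 250 = -2446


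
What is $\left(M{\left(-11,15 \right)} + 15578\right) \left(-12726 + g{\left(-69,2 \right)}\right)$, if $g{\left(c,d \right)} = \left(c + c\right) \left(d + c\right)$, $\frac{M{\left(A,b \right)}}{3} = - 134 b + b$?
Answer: $-33383640$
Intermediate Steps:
$M{\left(A,b \right)} = - 399 b$ ($M{\left(A,b \right)} = 3 \left(- 134 b + b\right) = 3 \left(- 133 b\right) = - 399 b$)
$g{\left(c,d \right)} = 2 c \left(c + d\right)$
$\left(M{\left(-11,15 \right)} + 15578\right) \left(-12726 + g{\left(-69,2 \right)}\right) = \left(\left(-399\right) 15 + 15578\right) \left(-12726 + 2 \left(-69\right) \left(-69 + 2\right)\right) = \left(-5985 + 15578\right) \left(-12726 + 2 \left(-69\right) \left(-67\right)\right) = 9593 \left(-12726 + 9246\right) = 9593 \left(-3480\right) = -33383640$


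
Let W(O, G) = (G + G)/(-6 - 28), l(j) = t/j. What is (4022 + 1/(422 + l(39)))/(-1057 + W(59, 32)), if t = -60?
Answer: -373732505/98393466 ≈ -3.7983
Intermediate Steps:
l(j) = -60/j
W(O, G) = -G/17 (W(O, G) = (2*G)/(-34) = (2*G)*(-1/34) = -G/17)
(4022 + 1/(422 + l(39)))/(-1057 + W(59, 32)) = (4022 + 1/(422 - 60/39))/(-1057 - 1/17*32) = (4022 + 1/(422 - 60*1/39))/(-1057 - 32/17) = (4022 + 1/(422 - 20/13))/(-18001/17) = (4022 + 1/(5466/13))*(-17/18001) = (4022 + 13/5466)*(-17/18001) = (21984265/5466)*(-17/18001) = -373732505/98393466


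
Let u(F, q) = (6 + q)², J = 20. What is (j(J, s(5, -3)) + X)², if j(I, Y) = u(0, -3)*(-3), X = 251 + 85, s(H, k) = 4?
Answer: 95481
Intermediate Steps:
X = 336
j(I, Y) = -27 (j(I, Y) = (6 - 3)²*(-3) = 3²*(-3) = 9*(-3) = -27)
(j(J, s(5, -3)) + X)² = (-27 + 336)² = 309² = 95481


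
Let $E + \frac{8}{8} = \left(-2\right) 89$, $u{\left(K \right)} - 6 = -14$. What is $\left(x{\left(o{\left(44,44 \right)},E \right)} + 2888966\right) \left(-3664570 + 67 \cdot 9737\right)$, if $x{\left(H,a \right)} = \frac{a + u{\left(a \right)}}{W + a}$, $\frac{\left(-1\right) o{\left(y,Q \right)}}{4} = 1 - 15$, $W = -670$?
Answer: $- \frac{7388098222725311}{849} \approx -8.7021 \cdot 10^{12}$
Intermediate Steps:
$u{\left(K \right)} = -8$ ($u{\left(K \right)} = 6 - 14 = -8$)
$E = -179$ ($E = -1 - 178 = -179$)
$o{\left(y,Q \right)} = 56$ ($o{\left(y,Q \right)} = - 4 \left(1 - 15\right) = \left(-4\right) \left(-14\right) = 56$)
$x{\left(H,a \right)} = \frac{-8 + a}{-670 + a}$ ($x{\left(H,a \right)} = \frac{a - 8}{-670 + a} = \frac{-8 + a}{-670 + a}$)
$\left(x{\left(o{\left(44,44 \right)},E \right)} + 2888966\right) \left(-3664570 + 67 \cdot 9737\right) = \left(\frac{-8 - 179}{-670 - 179} + 2888966\right) \left(-3664570 + 67 \cdot 9737\right) = \left(\frac{1}{-849} \left(-187\right) + 2888966\right) \left(-3664570 + 652379\right) = \left(\left(- \frac{1}{849}\right) \left(-187\right) + 2888966\right) \left(-3012191\right) = \left(\frac{187}{849} + 2888966\right) \left(-3012191\right) = \frac{2452732321}{849} \left(-3012191\right) = - \frac{7388098222725311}{849}$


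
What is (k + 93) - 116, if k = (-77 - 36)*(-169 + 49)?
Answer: 13537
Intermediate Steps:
k = 13560 (k = -113*(-120) = 13560)
(k + 93) - 116 = (13560 + 93) - 116 = 13653 - 116 = 13537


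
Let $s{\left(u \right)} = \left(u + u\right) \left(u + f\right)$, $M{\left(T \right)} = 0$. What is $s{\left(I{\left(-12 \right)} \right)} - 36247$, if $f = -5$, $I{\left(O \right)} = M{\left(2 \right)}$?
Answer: $-36247$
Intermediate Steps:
$I{\left(O \right)} = 0$
$s{\left(u \right)} = 2 u \left(-5 + u\right)$ ($s{\left(u \right)} = \left(u + u\right) \left(u - 5\right) = 2 u \left(-5 + u\right)$)
$s{\left(I{\left(-12 \right)} \right)} - 36247 = 2 \cdot 0 \left(-5 + 0\right) - 36247 = 2 \cdot 0 \left(-5\right) - 36247 = 0 - 36247 = -36247$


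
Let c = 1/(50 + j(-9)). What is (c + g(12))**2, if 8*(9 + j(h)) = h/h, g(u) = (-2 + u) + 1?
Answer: 13155129/108241 ≈ 121.54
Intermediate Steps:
g(u) = -1 + u
j(h) = -71/8 (j(h) = -9 + (h/h)/8 = -9 + (1/8)*1 = -9 + 1/8 = -71/8)
c = 8/329 (c = 1/(50 - 71/8) = 1/(329/8) = 8/329 ≈ 0.024316)
(c + g(12))**2 = (8/329 + (-1 + 12))**2 = (8/329 + 11)**2 = (3627/329)**2 = 13155129/108241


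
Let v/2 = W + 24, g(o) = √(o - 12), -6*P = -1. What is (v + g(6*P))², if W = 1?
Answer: (50 + I*√11)² ≈ 2489.0 + 331.66*I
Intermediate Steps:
P = ⅙ (P = -⅙*(-1) = ⅙ ≈ 0.16667)
g(o) = √(-12 + o)
v = 50 (v = 2*(1 + 24) = 2*25 = 50)
(v + g(6*P))² = (50 + √(-12 + 6*(⅙)))² = (50 + √(-12 + 1))² = (50 + √(-11))² = (50 + I*√11)²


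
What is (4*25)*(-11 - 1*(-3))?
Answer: -800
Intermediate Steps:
(4*25)*(-11 - 1*(-3)) = 100*(-11 + 3) = 100*(-8) = -800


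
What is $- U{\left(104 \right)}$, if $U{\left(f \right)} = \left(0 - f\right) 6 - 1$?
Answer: $625$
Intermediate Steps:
$U{\left(f \right)} = -1 - 6 f$ ($U{\left(f \right)} = - f 6 - 1 = - 6 f - 1 = -1 - 6 f$)
$- U{\left(104 \right)} = - (-1 - 624) = \left(-1\right) \left(-625\right) = 625$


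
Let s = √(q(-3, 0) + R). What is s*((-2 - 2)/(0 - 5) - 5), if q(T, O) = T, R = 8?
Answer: -21*√5/5 ≈ -9.3915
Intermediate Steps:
s = √5 (s = √(-3 + 8) = √5 ≈ 2.2361)
s*((-2 - 2)/(0 - 5) - 5) = √5*((-2 - 2)/(0 - 5) - 5) = √5*(-4/(-5) - 5) = √5*(-4*(-⅕) - 5) = √5*(⅘ - 5) = √5*(-21/5) = -21*√5/5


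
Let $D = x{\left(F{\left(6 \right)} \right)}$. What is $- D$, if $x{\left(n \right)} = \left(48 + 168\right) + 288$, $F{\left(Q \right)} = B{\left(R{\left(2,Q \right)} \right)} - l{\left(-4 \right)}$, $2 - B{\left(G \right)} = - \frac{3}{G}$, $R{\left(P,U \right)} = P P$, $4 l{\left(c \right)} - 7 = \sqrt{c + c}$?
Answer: $-504$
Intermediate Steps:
$l{\left(c \right)} = \frac{7}{4} + \frac{\sqrt{2} \sqrt{c}}{4}$ ($l{\left(c \right)} = \frac{7}{4} + \frac{\sqrt{c + c}}{4} = \frac{7}{4} + \frac{\sqrt{2 c}}{4} = \frac{7}{4} + \frac{\sqrt{2} \sqrt{c}}{4}$)
$R{\left(P,U \right)} = P^{2}$
$B{\left(G \right)} = 2 + \frac{3}{G}$ ($B{\left(G \right)} = 2 - - \frac{3}{G} = 2 + \frac{3}{G}$)
$F{\left(Q \right)} = 1 - \frac{i \sqrt{2}}{2}$ ($F{\left(Q \right)} = \left(2 + \frac{3}{2^{2}}\right) - \left(\frac{7}{4} + \frac{\sqrt{2} \sqrt{-4}}{4}\right) = \left(2 + \frac{3}{4}\right) - \left(\frac{7}{4} + \frac{\sqrt{2} \cdot 2 i}{4}\right) = \left(2 + 3 \cdot \frac{1}{4}\right) - \left(\frac{7}{4} + \frac{i \sqrt{2}}{2}\right) = \left(2 + \frac{3}{4}\right) - \left(\frac{7}{4} + \frac{i \sqrt{2}}{2}\right) = \frac{11}{4} - \left(\frac{7}{4} + \frac{i \sqrt{2}}{2}\right) = 1 - \frac{i \sqrt{2}}{2}$)
$x{\left(n \right)} = 504$ ($x{\left(n \right)} = 216 + 288 = 504$)
$D = 504$
$- D = \left(-1\right) 504 = -504$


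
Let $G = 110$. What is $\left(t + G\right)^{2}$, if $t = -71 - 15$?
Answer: $576$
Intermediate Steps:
$t = -86$
$\left(t + G\right)^{2} = \left(-86 + 110\right)^{2} = 24^{2} = 576$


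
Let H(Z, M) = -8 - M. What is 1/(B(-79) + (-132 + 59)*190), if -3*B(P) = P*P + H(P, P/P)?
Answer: -3/47842 ≈ -6.2706e-5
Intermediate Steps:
B(P) = 3 - P²/3 (B(P) = -(P*P + (-8 - P/P))/3 = -(P² + (-8 - 1*1))/3 = -(P² + (-8 - 1))/3 = -(P² - 9)/3 = -(-9 + P²)/3 = 3 - P²/3)
1/(B(-79) + (-132 + 59)*190) = 1/((3 - ⅓*(-79)²) + (-132 + 59)*190) = 1/((3 - ⅓*6241) - 73*190) = 1/((3 - 6241/3) - 13870) = 1/(-6232/3 - 13870) = 1/(-47842/3) = -3/47842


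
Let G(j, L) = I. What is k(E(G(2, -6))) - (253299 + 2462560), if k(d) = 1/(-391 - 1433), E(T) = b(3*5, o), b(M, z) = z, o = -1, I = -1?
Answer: -4953726817/1824 ≈ -2.7159e+6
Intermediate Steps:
G(j, L) = -1
E(T) = -1
k(d) = -1/1824 (k(d) = 1/(-1824) = -1/1824)
k(E(G(2, -6))) - (253299 + 2462560) = -1/1824 - (253299 + 2462560) = -1/1824 - 1*2715859 = -1/1824 - 2715859 = -4953726817/1824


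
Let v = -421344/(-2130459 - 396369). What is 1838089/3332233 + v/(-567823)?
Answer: 219772687691135447/398421508587943871 ≈ 0.55161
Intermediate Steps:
v = 35112/210569 (v = -421344/(-2526828) = -421344*(-1/2526828) = 35112/210569 ≈ 0.16675)
1838089/3332233 + v/(-567823) = 1838089/3332233 + (35112/210569)/(-567823) = 1838089*(1/3332233) + (35112/210569)*(-1/567823) = 1838089/3332233 - 35112/119565921287 = 219772687691135447/398421508587943871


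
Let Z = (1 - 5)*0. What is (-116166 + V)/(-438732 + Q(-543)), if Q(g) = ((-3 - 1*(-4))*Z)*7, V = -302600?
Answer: 209383/219366 ≈ 0.95449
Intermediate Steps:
Z = 0 (Z = -4*0 = 0)
Q(g) = 0 (Q(g) = ((-3 - 1*(-4))*0)*7 = ((-3 + 4)*0)*7 = (1*0)*7 = 0*7 = 0)
(-116166 + V)/(-438732 + Q(-543)) = (-116166 - 302600)/(-438732 + 0) = -418766/(-438732) = -418766*(-1/438732) = 209383/219366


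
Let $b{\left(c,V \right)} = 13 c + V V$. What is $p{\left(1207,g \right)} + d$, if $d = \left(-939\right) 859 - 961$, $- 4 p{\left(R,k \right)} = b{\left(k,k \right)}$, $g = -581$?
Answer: $-890064$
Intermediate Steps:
$b{\left(c,V \right)} = V^{2} + 13 c$ ($b{\left(c,V \right)} = 13 c + V^{2} = V^{2} + 13 c$)
$p{\left(R,k \right)} = - \frac{13 k}{4} - \frac{k^{2}}{4}$ ($p{\left(R,k \right)} = - \frac{k^{2} + 13 k}{4} = - \frac{13 k}{4} - \frac{k^{2}}{4}$)
$d = -807562$ ($d = -806601 - 961 = -807562$)
$p{\left(1207,g \right)} + d = \frac{1}{4} \left(-581\right) \left(-13 - -581\right) - 807562 = \frac{1}{4} \left(-581\right) \left(-13 + 581\right) - 807562 = \frac{1}{4} \left(-581\right) 568 - 807562 = -82502 - 807562 = -890064$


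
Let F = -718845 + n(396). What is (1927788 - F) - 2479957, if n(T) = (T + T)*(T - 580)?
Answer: 312404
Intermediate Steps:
n(T) = 2*T*(-580 + T) (n(T) = (2*T)*(-580 + T) = 2*T*(-580 + T))
F = -864573 (F = -718845 + 2*396*(-580 + 396) = -718845 + 2*396*(-184) = -718845 - 145728 = -864573)
(1927788 - F) - 2479957 = (1927788 - 1*(-864573)) - 2479957 = (1927788 + 864573) - 2479957 = 2792361 - 2479957 = 312404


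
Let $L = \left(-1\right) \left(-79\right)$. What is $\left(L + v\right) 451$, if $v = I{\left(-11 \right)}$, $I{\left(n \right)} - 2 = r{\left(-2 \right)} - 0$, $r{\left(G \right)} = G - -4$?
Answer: $37433$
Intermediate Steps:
$L = 79$
$r{\left(G \right)} = 4 + G$ ($r{\left(G \right)} = G + 4 = 4 + G$)
$I{\left(n \right)} = 4$ ($I{\left(n \right)} = 2 + \left(\left(4 - 2\right) - 0\right) = 2 + \left(2 + 0\right) = 2 + 2 = 4$)
$v = 4$
$\left(L + v\right) 451 = \left(79 + 4\right) 451 = 83 \cdot 451 = 37433$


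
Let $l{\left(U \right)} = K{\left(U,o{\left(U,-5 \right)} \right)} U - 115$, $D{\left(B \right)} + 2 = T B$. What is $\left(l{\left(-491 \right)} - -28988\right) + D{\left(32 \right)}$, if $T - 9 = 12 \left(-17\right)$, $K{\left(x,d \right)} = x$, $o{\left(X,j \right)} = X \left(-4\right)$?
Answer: $263712$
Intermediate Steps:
$o{\left(X,j \right)} = - 4 X$
$T = -195$ ($T = 9 + 12 \left(-17\right) = 9 - 204 = -195$)
$D{\left(B \right)} = -2 - 195 B$
$l{\left(U \right)} = -115 + U^{2}$ ($l{\left(U \right)} = U U - 115 = U^{2} - 115 = -115 + U^{2}$)
$\left(l{\left(-491 \right)} - -28988\right) + D{\left(32 \right)} = \left(\left(-115 + \left(-491\right)^{2}\right) - -28988\right) - 6242 = \left(\left(-115 + 241081\right) + 28988\right) - 6242 = \left(240966 + 28988\right) - 6242 = 269954 - 6242 = 263712$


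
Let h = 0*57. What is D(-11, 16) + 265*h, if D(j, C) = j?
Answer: -11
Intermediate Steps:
h = 0
D(-11, 16) + 265*h = -11 + 265*0 = -11 + 0 = -11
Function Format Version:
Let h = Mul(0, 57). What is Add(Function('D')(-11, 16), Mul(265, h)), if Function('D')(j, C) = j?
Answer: -11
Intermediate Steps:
h = 0
Add(Function('D')(-11, 16), Mul(265, h)) = Add(-11, Mul(265, 0)) = Add(-11, 0) = -11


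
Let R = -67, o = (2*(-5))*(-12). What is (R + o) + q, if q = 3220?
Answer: 3273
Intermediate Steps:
o = 120 (o = -10*(-12) = 120)
(R + o) + q = (-67 + 120) + 3220 = 53 + 3220 = 3273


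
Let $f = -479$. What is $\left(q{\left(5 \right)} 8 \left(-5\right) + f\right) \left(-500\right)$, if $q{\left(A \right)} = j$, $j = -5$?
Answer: $139500$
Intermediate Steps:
$q{\left(A \right)} = -5$
$\left(q{\left(5 \right)} 8 \left(-5\right) + f\right) \left(-500\right) = \left(\left(-5\right) 8 \left(-5\right) - 479\right) \left(-500\right) = \left(\left(-40\right) \left(-5\right) - 479\right) \left(-500\right) = \left(200 - 479\right) \left(-500\right) = \left(-279\right) \left(-500\right) = 139500$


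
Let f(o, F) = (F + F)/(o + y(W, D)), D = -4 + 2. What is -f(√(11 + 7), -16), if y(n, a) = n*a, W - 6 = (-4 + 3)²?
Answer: -224/89 - 48*√2/89 ≈ -3.2796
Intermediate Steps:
D = -2
W = 7 (W = 6 + (-4 + 3)² = 6 + (-1)² = 6 + 1 = 7)
y(n, a) = a*n
f(o, F) = 2*F/(-14 + o) (f(o, F) = (F + F)/(o - 2*7) = (2*F)/(o - 14) = (2*F)/(-14 + o) = 2*F/(-14 + o))
-f(√(11 + 7), -16) = -2*(-16)/(-14 + √(11 + 7)) = -2*(-16)/(-14 + √18) = -2*(-16)/(-14 + 3*√2) = -(-32)/(-14 + 3*√2) = 32/(-14 + 3*√2)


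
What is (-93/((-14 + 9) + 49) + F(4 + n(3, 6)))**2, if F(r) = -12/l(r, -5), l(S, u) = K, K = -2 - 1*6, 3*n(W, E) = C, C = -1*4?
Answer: 729/1936 ≈ 0.37655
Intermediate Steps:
C = -4
n(W, E) = -4/3 (n(W, E) = (1/3)*(-4) = -4/3)
K = -8 (K = -2 - 6 = -8)
l(S, u) = -8
F(r) = 3/2 (F(r) = -12/(-8) = -12*(-1/8) = 3/2)
(-93/((-14 + 9) + 49) + F(4 + n(3, 6)))**2 = (-93/((-14 + 9) + 49) + 3/2)**2 = (-93/(-5 + 49) + 3/2)**2 = (-93/44 + 3/2)**2 = (-27/44)**2 = 729/1936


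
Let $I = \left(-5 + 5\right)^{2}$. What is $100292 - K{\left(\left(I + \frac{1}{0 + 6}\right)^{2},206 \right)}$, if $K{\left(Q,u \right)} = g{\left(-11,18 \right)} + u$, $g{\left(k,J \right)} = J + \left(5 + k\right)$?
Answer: $100074$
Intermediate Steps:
$I = 0$ ($I = 0^{2} = 0$)
$g{\left(k,J \right)} = 5 + J + k$
$K{\left(Q,u \right)} = 12 + u$ ($K{\left(Q,u \right)} = \left(5 + 18 - 11\right) + u = 12 + u$)
$100292 - K{\left(\left(I + \frac{1}{0 + 6}\right)^{2},206 \right)} = 100292 - \left(12 + 206\right) = 100292 - 218 = 100074$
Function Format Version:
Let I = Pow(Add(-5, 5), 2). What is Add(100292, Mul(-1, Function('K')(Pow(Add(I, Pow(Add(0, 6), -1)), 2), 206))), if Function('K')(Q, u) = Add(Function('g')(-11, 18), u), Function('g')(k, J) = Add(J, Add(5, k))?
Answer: 100074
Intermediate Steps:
I = 0 (I = Pow(0, 2) = 0)
Function('g')(k, J) = Add(5, J, k)
Function('K')(Q, u) = Add(12, u) (Function('K')(Q, u) = Add(Add(5, 18, -11), u) = Add(12, u))
Add(100292, Mul(-1, Function('K')(Pow(Add(I, Pow(Add(0, 6), -1)), 2), 206))) = Add(100292, Mul(-1, Add(12, 206))) = Add(100292, Mul(-1, 218)) = Add(100292, -218) = 100074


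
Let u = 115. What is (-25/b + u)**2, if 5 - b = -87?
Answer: 111408025/8464 ≈ 13163.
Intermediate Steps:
b = 92 (b = 5 - 1*(-87) = 5 + 87 = 92)
(-25/b + u)**2 = (-25/92 + 115)**2 = (10555/92)**2 = 111408025/8464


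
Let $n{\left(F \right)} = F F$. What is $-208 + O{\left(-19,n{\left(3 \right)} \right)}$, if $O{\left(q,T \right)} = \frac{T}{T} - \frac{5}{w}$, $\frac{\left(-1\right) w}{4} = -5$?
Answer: $- \frac{829}{4} \approx -207.25$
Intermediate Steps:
$n{\left(F \right)} = F^{2}$
$w = 20$ ($w = \left(-4\right) \left(-5\right) = 20$)
$O{\left(q,T \right)} = \frac{3}{4}$ ($O{\left(q,T \right)} = \frac{T}{T} - \frac{5}{20} = 1 - \frac{1}{4} = \frac{3}{4}$)
$-208 + O{\left(-19,n{\left(3 \right)} \right)} = -208 + \frac{3}{4} = - \frac{829}{4}$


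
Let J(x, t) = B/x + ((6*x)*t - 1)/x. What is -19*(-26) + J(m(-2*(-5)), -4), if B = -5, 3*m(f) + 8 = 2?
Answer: 473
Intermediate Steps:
m(f) = -2 (m(f) = -8/3 + (1/3)*2 = -8/3 + 2/3 = -2)
J(x, t) = -5/x + (-1 + 6*t*x)/x (J(x, t) = -5/x + ((6*x)*t - 1)/x = -5/x + (6*t*x - 1)/x = -5/x + (-1 + 6*t*x)/x)
-19*(-26) + J(m(-2*(-5)), -4) = -19*(-26) + (-6/(-2) + 6*(-4)) = 494 + (-6*(-1/2) - 24) = 494 + (3 - 24) = 494 - 21 = 473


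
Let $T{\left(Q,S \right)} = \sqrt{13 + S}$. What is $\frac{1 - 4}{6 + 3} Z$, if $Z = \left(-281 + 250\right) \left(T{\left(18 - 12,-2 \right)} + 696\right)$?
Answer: $7192 + \frac{31 \sqrt{11}}{3} \approx 7226.3$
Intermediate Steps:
$Z = -21576 - 31 \sqrt{11}$ ($Z = \left(-281 + 250\right) \left(\sqrt{13 - 2} + 696\right) = - 31 \left(\sqrt{11} + 696\right) = - 31 \left(696 + \sqrt{11}\right) = -21576 - 31 \sqrt{11} \approx -21679.0$)
$\frac{1 - 4}{6 + 3} Z = \frac{1 - 4}{6 + 3} \left(-21576 - 31 \sqrt{11}\right) = - \frac{3}{9} \left(-21576 - 31 \sqrt{11}\right) = \left(-3\right) \frac{1}{9} \left(-21576 - 31 \sqrt{11}\right) = - \frac{-21576 - 31 \sqrt{11}}{3} = 7192 + \frac{31 \sqrt{11}}{3}$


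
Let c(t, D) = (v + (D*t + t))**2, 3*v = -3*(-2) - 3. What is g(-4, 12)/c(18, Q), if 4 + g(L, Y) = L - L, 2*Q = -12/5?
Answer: -100/169 ≈ -0.59172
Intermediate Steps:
Q = -6/5 (Q = (-12/5)/2 = (-12*1/5)/2 = (1/2)*(-12/5) = -6/5 ≈ -1.2000)
v = 1 (v = (-3*(-2) - 3)/3 = (6 - 3)/3 = (1/3)*3 = 1)
c(t, D) = (1 + t + D*t)**2 (c(t, D) = (1 + (D*t + t))**2 = (1 + (t + D*t))**2 = (1 + t + D*t)**2)
g(L, Y) = -4 (g(L, Y) = -4 + (L - L) = -4 + 0 = -4)
g(-4, 12)/c(18, Q) = -4/(1 + 18 - 6/5*18)**2 = -4/(1 + 18 - 108/5)**2 = -4/((-13/5)**2) = -4/169/25 = -4*25/169 = -100/169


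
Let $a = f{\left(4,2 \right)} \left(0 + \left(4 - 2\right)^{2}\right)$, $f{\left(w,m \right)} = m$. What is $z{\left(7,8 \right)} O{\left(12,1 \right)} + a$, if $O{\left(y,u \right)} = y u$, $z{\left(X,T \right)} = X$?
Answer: $92$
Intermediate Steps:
$O{\left(y,u \right)} = u y$
$a = 8$ ($a = 2 \left(0 + \left(4 - 2\right)^{2}\right) = 2 \left(0 + 2^{2}\right) = 2 \left(0 + 4\right) = 2 \cdot 4 = 8$)
$z{\left(7,8 \right)} O{\left(12,1 \right)} + a = 7 \cdot 1 \cdot 12 + 8 = 7 \cdot 12 + 8 = 84 + 8 = 92$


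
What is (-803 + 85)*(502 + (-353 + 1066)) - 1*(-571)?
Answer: -871799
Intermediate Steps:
(-803 + 85)*(502 + (-353 + 1066)) - 1*(-571) = -718*(502 + 713) + 571 = -718*1215 + 571 = -872370 + 571 = -871799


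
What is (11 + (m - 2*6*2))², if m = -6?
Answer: 361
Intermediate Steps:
(11 + (m - 2*6*2))² = (11 + (-6 - 2*6*2))² = (11 + (-6 - 12*2))² = (11 + (-6 - 1*24))² = (11 + (-6 - 24))² = (11 - 30)² = (-19)² = 361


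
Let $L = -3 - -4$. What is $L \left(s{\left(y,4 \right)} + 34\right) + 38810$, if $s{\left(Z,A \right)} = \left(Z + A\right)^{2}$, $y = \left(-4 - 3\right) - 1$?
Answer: $38860$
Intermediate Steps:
$y = -8$ ($y = -7 - 1 = -8$)
$L = 1$ ($L = -3 + 4 = 1$)
$s{\left(Z,A \right)} = \left(A + Z\right)^{2}$
$L \left(s{\left(y,4 \right)} + 34\right) + 38810 = 1 \left(\left(4 - 8\right)^{2} + 34\right) + 38810 = 1 \left(\left(-4\right)^{2} + 34\right) + 38810 = 1 \left(16 + 34\right) + 38810 = 1 \cdot 50 + 38810 = 50 + 38810 = 38860$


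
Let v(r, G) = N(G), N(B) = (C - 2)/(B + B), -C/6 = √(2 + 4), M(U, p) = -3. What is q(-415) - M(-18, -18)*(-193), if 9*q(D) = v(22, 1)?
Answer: -5212/9 - √6/3 ≈ -579.93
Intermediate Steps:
C = -6*√6 (C = -6*√(2 + 4) = -6*√6 ≈ -14.697)
N(B) = (-2 - 6*√6)/(2*B) (N(B) = (-6*√6 - 2)/(B + B) = (-2 - 6*√6)/((2*B)) = (-2 - 6*√6)*(1/(2*B)) = (-2 - 6*√6)/(2*B))
v(r, G) = (-1 - 3*√6)/G
q(D) = -⅑ - √6/3 (q(D) = ((-1 - 3*√6)/1)/9 = (1*(-1 - 3*√6))/9 = (-1 - 3*√6)/9 = -⅑ - √6/3)
q(-415) - M(-18, -18)*(-193) = (-⅑ - √6/3) - (-3)*(-193) = (-⅑ - √6/3) - 1*579 = (-⅑ - √6/3) - 579 = -5212/9 - √6/3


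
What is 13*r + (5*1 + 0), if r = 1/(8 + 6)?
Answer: 83/14 ≈ 5.9286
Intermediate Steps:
r = 1/14 ≈ 0.071429
13*r + (5*1 + 0) = 13*(1/14) + (5*1 + 0) = 13/14 + (5 + 0) = 13/14 + 5 = 83/14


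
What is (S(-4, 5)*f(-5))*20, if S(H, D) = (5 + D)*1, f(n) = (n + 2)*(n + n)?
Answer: 6000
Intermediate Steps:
f(n) = 2*n*(2 + n) (f(n) = (2 + n)*(2*n) = 2*n*(2 + n))
S(H, D) = 5 + D
(S(-4, 5)*f(-5))*20 = ((5 + 5)*(2*(-5)*(2 - 5)))*20 = (10*(2*(-5)*(-3)))*20 = (10*30)*20 = 300*20 = 6000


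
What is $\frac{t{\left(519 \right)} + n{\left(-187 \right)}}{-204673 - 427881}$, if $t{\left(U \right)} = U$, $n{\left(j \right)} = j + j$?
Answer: $- \frac{145}{632554} \approx -0.00022923$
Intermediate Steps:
$n{\left(j \right)} = 2 j$
$\frac{t{\left(519 \right)} + n{\left(-187 \right)}}{-204673 - 427881} = \frac{519 + 2 \left(-187\right)}{-204673 - 427881} = \frac{519 - 374}{-632554} = 145 \left(- \frac{1}{632554}\right) = - \frac{145}{632554}$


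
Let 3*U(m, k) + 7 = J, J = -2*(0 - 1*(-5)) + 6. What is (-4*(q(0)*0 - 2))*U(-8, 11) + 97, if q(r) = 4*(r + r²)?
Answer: 203/3 ≈ 67.667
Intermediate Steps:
J = -4 (J = -2*(0 + 5) + 6 = -2*5 + 6 = -10 + 6 = -4)
U(m, k) = -11/3 (U(m, k) = -7/3 + (⅓)*(-4) = -7/3 - 4/3 = -11/3)
q(r) = 4*r + 4*r²
(-4*(q(0)*0 - 2))*U(-8, 11) + 97 = -4*((4*0*(1 + 0))*0 - 2)*(-11/3) + 97 = -4*((4*0*1)*0 - 2)*(-11/3) + 97 = -4*(0*0 - 2)*(-11/3) + 97 = -4*(0 - 2)*(-11/3) + 97 = -4*(-2)*(-11/3) + 97 = 8*(-11/3) + 97 = -88/3 + 97 = 203/3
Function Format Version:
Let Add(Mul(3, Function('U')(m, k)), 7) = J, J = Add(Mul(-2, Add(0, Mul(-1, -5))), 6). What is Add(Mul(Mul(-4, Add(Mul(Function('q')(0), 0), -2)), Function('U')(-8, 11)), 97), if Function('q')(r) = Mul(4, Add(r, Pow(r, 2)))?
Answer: Rational(203, 3) ≈ 67.667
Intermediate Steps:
J = -4 (J = Add(Mul(-2, Add(0, 5)), 6) = Add(Mul(-2, 5), 6) = Add(-10, 6) = -4)
Function('U')(m, k) = Rational(-11, 3) (Function('U')(m, k) = Add(Rational(-7, 3), Mul(Rational(1, 3), -4)) = Add(Rational(-7, 3), Rational(-4, 3)) = Rational(-11, 3))
Function('q')(r) = Add(Mul(4, r), Mul(4, Pow(r, 2)))
Add(Mul(Mul(-4, Add(Mul(Function('q')(0), 0), -2)), Function('U')(-8, 11)), 97) = Add(Mul(Mul(-4, Add(Mul(Mul(4, 0, Add(1, 0)), 0), -2)), Rational(-11, 3)), 97) = Add(Mul(Mul(-4, Add(Mul(Mul(4, 0, 1), 0), -2)), Rational(-11, 3)), 97) = Add(Mul(Mul(-4, Add(Mul(0, 0), -2)), Rational(-11, 3)), 97) = Add(Mul(Mul(-4, Add(0, -2)), Rational(-11, 3)), 97) = Add(Mul(Mul(-4, -2), Rational(-11, 3)), 97) = Add(Mul(8, Rational(-11, 3)), 97) = Add(Rational(-88, 3), 97) = Rational(203, 3)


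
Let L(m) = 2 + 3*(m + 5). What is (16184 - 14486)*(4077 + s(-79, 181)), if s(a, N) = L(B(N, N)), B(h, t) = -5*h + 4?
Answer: 2361918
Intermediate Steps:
B(h, t) = 4 - 5*h
L(m) = 17 + 3*m (L(m) = 2 + 3*(5 + m) = 2 + (15 + 3*m) = 17 + 3*m)
s(a, N) = 29 - 15*N (s(a, N) = 17 + 3*(4 - 5*N) = 17 + (12 - 15*N) = 29 - 15*N)
(16184 - 14486)*(4077 + s(-79, 181)) = (16184 - 14486)*(4077 + (29 - 15*181)) = 1698*(4077 + (29 - 2715)) = 1698*(4077 - 2686) = 1698*1391 = 2361918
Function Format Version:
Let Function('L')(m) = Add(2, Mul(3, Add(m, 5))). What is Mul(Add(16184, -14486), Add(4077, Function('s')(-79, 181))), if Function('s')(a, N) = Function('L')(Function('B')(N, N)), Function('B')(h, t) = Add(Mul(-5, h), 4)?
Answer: 2361918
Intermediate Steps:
Function('B')(h, t) = Add(4, Mul(-5, h))
Function('L')(m) = Add(17, Mul(3, m)) (Function('L')(m) = Add(2, Mul(3, Add(5, m))) = Add(2, Add(15, Mul(3, m))) = Add(17, Mul(3, m)))
Function('s')(a, N) = Add(29, Mul(-15, N)) (Function('s')(a, N) = Add(17, Mul(3, Add(4, Mul(-5, N)))) = Add(17, Add(12, Mul(-15, N))) = Add(29, Mul(-15, N)))
Mul(Add(16184, -14486), Add(4077, Function('s')(-79, 181))) = Mul(Add(16184, -14486), Add(4077, Add(29, Mul(-15, 181)))) = Mul(1698, Add(4077, Add(29, -2715))) = Mul(1698, Add(4077, -2686)) = Mul(1698, 1391) = 2361918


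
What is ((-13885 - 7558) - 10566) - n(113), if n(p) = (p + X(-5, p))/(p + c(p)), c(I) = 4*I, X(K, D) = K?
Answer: -18085193/565 ≈ -32009.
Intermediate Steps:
n(p) = (-5 + p)/(5*p) (n(p) = (p - 5)/(p + 4*p) = (-5 + p)/((5*p)) = (-5 + p)*(1/(5*p)) = (-5 + p)/(5*p))
((-13885 - 7558) - 10566) - n(113) = ((-13885 - 7558) - 10566) - (-5 + 113)/(5*113) = (-21443 - 10566) - 108/(5*113) = -32009 - 1*108/565 = -32009 - 108/565 = -18085193/565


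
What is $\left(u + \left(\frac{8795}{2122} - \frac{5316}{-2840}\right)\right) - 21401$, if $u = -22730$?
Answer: $- \frac{16619895658}{376655} \approx -44125.0$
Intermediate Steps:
$\left(u + \left(\frac{8795}{2122} - \frac{5316}{-2840}\right)\right) - 21401 = \left(-22730 + \left(\frac{8795}{2122} - \frac{5316}{-2840}\right)\right) - 21401 = \left(-22730 + \left(8795 \cdot \frac{1}{2122} - - \frac{1329}{710}\right)\right) - 21401 = \left(-22730 + \left(\frac{8795}{2122} + \frac{1329}{710}\right)\right) - 21401 = \left(-22730 + \frac{2266147}{376655}\right) - 21401 = - \frac{8559102003}{376655} - 21401 = - \frac{16619895658}{376655}$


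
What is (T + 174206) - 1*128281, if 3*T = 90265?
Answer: 228040/3 ≈ 76013.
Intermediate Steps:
T = 90265/3 (T = (1/3)*90265 = 90265/3 ≈ 30088.)
(T + 174206) - 1*128281 = (90265/3 + 174206) - 1*128281 = 612883/3 - 128281 = 228040/3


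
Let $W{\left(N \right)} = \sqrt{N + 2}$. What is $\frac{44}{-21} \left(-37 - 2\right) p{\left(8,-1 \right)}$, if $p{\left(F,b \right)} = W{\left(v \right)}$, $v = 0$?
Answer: $\frac{572 \sqrt{2}}{7} \approx 115.56$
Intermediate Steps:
$W{\left(N \right)} = \sqrt{2 + N}$
$p{\left(F,b \right)} = \sqrt{2}$ ($p{\left(F,b \right)} = \sqrt{2 + 0} = \sqrt{2}$)
$\frac{44}{-21} \left(-37 - 2\right) p{\left(8,-1 \right)} = \frac{44}{-21} \left(-37 - 2\right) \sqrt{2} = 44 \left(- \frac{1}{21}\right) \left(-37 - 2\right) \sqrt{2} = \left(- \frac{44}{21}\right) \left(-39\right) \sqrt{2} = \frac{572 \sqrt{2}}{7}$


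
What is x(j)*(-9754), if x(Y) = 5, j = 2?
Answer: -48770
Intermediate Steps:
x(j)*(-9754) = 5*(-9754) = -48770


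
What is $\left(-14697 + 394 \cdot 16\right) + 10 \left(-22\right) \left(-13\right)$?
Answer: $-5533$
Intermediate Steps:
$\left(-14697 + 394 \cdot 16\right) + 10 \left(-22\right) \left(-13\right) = \left(-14697 + 6304\right) - -2860 = -8393 + 2860 = -5533$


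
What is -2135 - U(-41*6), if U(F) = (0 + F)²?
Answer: -62651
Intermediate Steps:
U(F) = F²
-2135 - U(-41*6) = -2135 - (-41*6)² = -2135 - 1*(-246)² = -2135 - 1*60516 = -2135 - 60516 = -62651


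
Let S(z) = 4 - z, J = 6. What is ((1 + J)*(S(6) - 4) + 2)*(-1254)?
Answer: 50160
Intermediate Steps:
((1 + J)*(S(6) - 4) + 2)*(-1254) = ((1 + 6)*((4 - 1*6) - 4) + 2)*(-1254) = (7*((4 - 6) - 4) + 2)*(-1254) = (7*(-2 - 4) + 2)*(-1254) = (7*(-6) + 2)*(-1254) = (-42 + 2)*(-1254) = -40*(-1254) = 50160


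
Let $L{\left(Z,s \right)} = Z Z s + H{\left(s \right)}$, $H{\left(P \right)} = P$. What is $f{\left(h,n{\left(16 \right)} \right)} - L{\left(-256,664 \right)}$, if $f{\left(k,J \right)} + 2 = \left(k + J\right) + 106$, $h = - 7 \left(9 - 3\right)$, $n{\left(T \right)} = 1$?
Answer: $-43516505$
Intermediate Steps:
$L{\left(Z,s \right)} = s + s Z^{2}$ ($L{\left(Z,s \right)} = Z Z s + s = Z^{2} s + s = s Z^{2} + s = s + s Z^{2}$)
$h = -42$ ($h = \left(-7\right) 6 = -42$)
$f{\left(k,J \right)} = 104 + J + k$ ($f{\left(k,J \right)} = -2 + \left(\left(k + J\right) + 106\right) = -2 + \left(\left(J + k\right) + 106\right) = -2 + \left(106 + J + k\right) = 104 + J + k$)
$f{\left(h,n{\left(16 \right)} \right)} - L{\left(-256,664 \right)} = \left(104 + 1 - 42\right) - 664 \left(1 + \left(-256\right)^{2}\right) = 63 - 664 \left(1 + 65536\right) = 63 - 664 \cdot 65537 = 63 - 43516568 = -43516505$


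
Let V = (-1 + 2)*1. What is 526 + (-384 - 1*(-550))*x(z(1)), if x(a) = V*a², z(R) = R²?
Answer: 692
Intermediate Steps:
V = 1 (V = 1*1 = 1)
x(a) = a² (x(a) = 1*a² = a²)
526 + (-384 - 1*(-550))*x(z(1)) = 526 + (-384 - 1*(-550))*(1²)² = 526 + (-384 + 550)*1² = 526 + 166*1 = 526 + 166 = 692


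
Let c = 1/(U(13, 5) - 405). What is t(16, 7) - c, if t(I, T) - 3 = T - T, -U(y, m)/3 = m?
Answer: 1261/420 ≈ 3.0024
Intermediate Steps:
U(y, m) = -3*m
t(I, T) = 3 (t(I, T) = 3 + (T - T) = 3 + 0 = 3)
c = -1/420 (c = 1/(-3*5 - 405) = 1/(-15 - 405) = 1/(-420) = -1/420 ≈ -0.0023810)
t(16, 7) - c = 3 - 1*(-1/420) = 3 + 1/420 = 1261/420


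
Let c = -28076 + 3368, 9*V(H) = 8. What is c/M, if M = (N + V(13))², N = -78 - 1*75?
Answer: -2001348/1874161 ≈ -1.0679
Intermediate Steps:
V(H) = 8/9 (V(H) = (⅑)*8 = 8/9)
c = -24708
N = -153 (N = -78 - 75 = -153)
M = 1874161/81 (M = (-153 + 8/9)² = (-1369/9)² = 1874161/81 ≈ 23138.)
c/M = -24708/1874161/81 = -24708*81/1874161 = -2001348/1874161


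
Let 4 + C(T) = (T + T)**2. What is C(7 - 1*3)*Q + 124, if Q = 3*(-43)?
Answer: -7616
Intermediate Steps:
C(T) = -4 + 4*T**2 (C(T) = -4 + (T + T)**2 = -4 + (2*T)**2 = -4 + 4*T**2)
Q = -129
C(7 - 1*3)*Q + 124 = (-4 + 4*(7 - 1*3)**2)*(-129) + 124 = (-4 + 4*(7 - 3)**2)*(-129) + 124 = (-4 + 4*4**2)*(-129) + 124 = (-4 + 4*16)*(-129) + 124 = (-4 + 64)*(-129) + 124 = 60*(-129) + 124 = -7740 + 124 = -7616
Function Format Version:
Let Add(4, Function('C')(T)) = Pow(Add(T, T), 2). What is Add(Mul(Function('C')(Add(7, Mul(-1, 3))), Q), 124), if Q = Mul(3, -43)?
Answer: -7616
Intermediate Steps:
Function('C')(T) = Add(-4, Mul(4, Pow(T, 2))) (Function('C')(T) = Add(-4, Pow(Add(T, T), 2)) = Add(-4, Pow(Mul(2, T), 2)) = Add(-4, Mul(4, Pow(T, 2))))
Q = -129
Add(Mul(Function('C')(Add(7, Mul(-1, 3))), Q), 124) = Add(Mul(Add(-4, Mul(4, Pow(Add(7, Mul(-1, 3)), 2))), -129), 124) = Add(Mul(Add(-4, Mul(4, Pow(Add(7, -3), 2))), -129), 124) = Add(Mul(Add(-4, Mul(4, Pow(4, 2))), -129), 124) = Add(Mul(Add(-4, Mul(4, 16)), -129), 124) = Add(Mul(Add(-4, 64), -129), 124) = Add(Mul(60, -129), 124) = Add(-7740, 124) = -7616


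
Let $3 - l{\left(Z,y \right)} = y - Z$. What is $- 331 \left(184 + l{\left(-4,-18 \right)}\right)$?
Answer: $-66531$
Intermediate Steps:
$l{\left(Z,y \right)} = 3 + Z - y$ ($l{\left(Z,y \right)} = 3 - \left(y - Z\right) = 3 + \left(Z - y\right) = 3 + Z - y$)
$- 331 \left(184 + l{\left(-4,-18 \right)}\right) = - 331 \left(184 - -17\right) = - 331 \left(184 + \left(3 - 4 + 18\right)\right) = - 331 \left(184 + 17\right) = \left(-331\right) 201 = -66531$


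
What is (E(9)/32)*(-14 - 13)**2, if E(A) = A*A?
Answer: 59049/32 ≈ 1845.3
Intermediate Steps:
E(A) = A**2
(E(9)/32)*(-14 - 13)**2 = (9**2/32)*(-14 - 13)**2 = (81*(1/32))*(-27)**2 = (81/32)*729 = 59049/32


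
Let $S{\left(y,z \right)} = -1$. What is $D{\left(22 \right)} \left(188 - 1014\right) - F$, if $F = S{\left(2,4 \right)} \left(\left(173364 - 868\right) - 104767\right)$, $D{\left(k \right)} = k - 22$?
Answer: $67729$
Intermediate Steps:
$D{\left(k \right)} = -22 + k$
$F = -67729$ ($F = - (\left(173364 - 868\right) - 104767) = - (172496 - 104767) = \left(-1\right) 67729 = -67729$)
$D{\left(22 \right)} \left(188 - 1014\right) - F = \left(-22 + 22\right) \left(188 - 1014\right) - -67729 = 0 \left(-826\right) + 67729 = 0 + 67729 = 67729$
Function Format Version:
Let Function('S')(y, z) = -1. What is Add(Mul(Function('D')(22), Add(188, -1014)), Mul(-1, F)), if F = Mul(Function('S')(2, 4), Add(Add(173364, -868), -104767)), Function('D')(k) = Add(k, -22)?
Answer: 67729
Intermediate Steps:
Function('D')(k) = Add(-22, k)
F = -67729 (F = Mul(-1, Add(Add(173364, -868), -104767)) = Mul(-1, Add(172496, -104767)) = Mul(-1, 67729) = -67729)
Add(Mul(Function('D')(22), Add(188, -1014)), Mul(-1, F)) = Add(Mul(Add(-22, 22), Add(188, -1014)), Mul(-1, -67729)) = Add(Mul(0, -826), 67729) = Add(0, 67729) = 67729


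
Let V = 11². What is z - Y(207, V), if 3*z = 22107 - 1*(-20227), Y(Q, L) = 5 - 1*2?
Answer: 42325/3 ≈ 14108.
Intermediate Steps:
V = 121
Y(Q, L) = 3 (Y(Q, L) = 5 - 2 = 3)
z = 42334/3 (z = (22107 - 1*(-20227))/3 = (22107 + 20227)/3 = (⅓)*42334 = 42334/3 ≈ 14111.)
z - Y(207, V) = 42334/3 - 1*3 = 42334/3 - 3 = 42325/3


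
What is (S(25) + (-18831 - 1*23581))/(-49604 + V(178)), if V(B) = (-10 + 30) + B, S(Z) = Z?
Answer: 42387/49406 ≈ 0.85793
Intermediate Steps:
V(B) = 20 + B
(S(25) + (-18831 - 1*23581))/(-49604 + V(178)) = (25 + (-18831 - 1*23581))/(-49604 + (20 + 178)) = (25 + (-18831 - 23581))/(-49604 + 198) = (25 - 42412)/(-49406) = -42387*(-1/49406) = 42387/49406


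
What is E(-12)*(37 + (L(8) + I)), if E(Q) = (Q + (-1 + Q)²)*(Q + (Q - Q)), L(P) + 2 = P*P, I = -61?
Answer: -71592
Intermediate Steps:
L(P) = -2 + P² (L(P) = -2 + P*P = -2 + P²)
E(Q) = Q*(Q + (-1 + Q)²) (E(Q) = (Q + (-1 + Q)²)*(Q + 0) = (Q + (-1 + Q)²)*Q = Q*(Q + (-1 + Q)²))
E(-12)*(37 + (L(8) + I)) = (-12*(-12 + (-1 - 12)²))*(37 + ((-2 + 8²) - 61)) = (-12*(-12 + (-13)²))*(37 + ((-2 + 64) - 61)) = (-12*(-12 + 169))*(37 + (62 - 61)) = (-12*157)*(37 + 1) = -1884*38 = -71592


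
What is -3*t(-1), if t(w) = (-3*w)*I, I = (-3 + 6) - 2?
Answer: -9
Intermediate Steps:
I = 1 (I = 3 - 2 = 1)
t(w) = -3*w (t(w) = -3*w*1 = -3*w)
-3*t(-1) = -(-9)*(-1) = -3*3 = -9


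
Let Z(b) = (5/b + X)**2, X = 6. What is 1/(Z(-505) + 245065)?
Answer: 10201/2500274090 ≈ 4.0799e-6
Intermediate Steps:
Z(b) = (6 + 5/b)**2 (Z(b) = (5/b + 6)**2 = (6 + 5/b)**2)
1/(Z(-505) + 245065) = 1/((5 + 6*(-505))**2/(-505)**2 + 245065) = 1/((5 - 3030)**2/255025 + 245065) = 1/((1/255025)*(-3025)**2 + 245065) = 1/((1/255025)*9150625 + 245065) = 1/(366025/10201 + 245065) = 1/(2500274090/10201) = 10201/2500274090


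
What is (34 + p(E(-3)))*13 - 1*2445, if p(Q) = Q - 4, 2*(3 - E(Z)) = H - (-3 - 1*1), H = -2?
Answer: -2029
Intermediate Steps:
E(Z) = 2 (E(Z) = 3 - (-2 - (-3 - 1*1))/2 = 3 - (-2 - (-3 - 1))/2 = 3 - (-2 - 1*(-4))/2 = 3 - (-2 + 4)/2 = 3 - ½*2 = 3 - 1 = 2)
p(Q) = -4 + Q
(34 + p(E(-3)))*13 - 1*2445 = (34 + (-4 + 2))*13 - 1*2445 = (34 - 2)*13 - 2445 = 32*13 - 2445 = 416 - 2445 = -2029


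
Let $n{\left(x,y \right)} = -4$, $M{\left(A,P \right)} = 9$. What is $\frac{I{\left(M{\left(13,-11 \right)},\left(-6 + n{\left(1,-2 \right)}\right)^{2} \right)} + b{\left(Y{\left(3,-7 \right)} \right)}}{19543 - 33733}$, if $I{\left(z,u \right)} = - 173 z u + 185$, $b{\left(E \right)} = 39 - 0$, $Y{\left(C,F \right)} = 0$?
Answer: $\frac{77738}{7095} \approx 10.957$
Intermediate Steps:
$b{\left(E \right)} = 39$ ($b{\left(E \right)} = 39 + 0 = 39$)
$I{\left(z,u \right)} = 185 - 173 u z$ ($I{\left(z,u \right)} = - 173 u z + 185 = 185 - 173 u z$)
$\frac{I{\left(M{\left(13,-11 \right)},\left(-6 + n{\left(1,-2 \right)}\right)^{2} \right)} + b{\left(Y{\left(3,-7 \right)} \right)}}{19543 - 33733} = \frac{\left(185 - 173 \left(-6 - 4\right)^{2} \cdot 9\right) + 39}{19543 - 33733} = \frac{\left(185 - 173 \left(-10\right)^{2} \cdot 9\right) + 39}{-14190} = \left(\left(185 - 17300 \cdot 9\right) + 39\right) \left(- \frac{1}{14190}\right) = \left(\left(185 - 155700\right) + 39\right) \left(- \frac{1}{14190}\right) = \left(-155515 + 39\right) \left(- \frac{1}{14190}\right) = \left(-155476\right) \left(- \frac{1}{14190}\right) = \frac{77738}{7095}$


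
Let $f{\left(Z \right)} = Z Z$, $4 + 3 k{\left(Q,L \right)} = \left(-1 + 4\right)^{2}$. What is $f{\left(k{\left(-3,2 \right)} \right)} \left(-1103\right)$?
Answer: $- \frac{27575}{9} \approx -3063.9$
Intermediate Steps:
$k{\left(Q,L \right)} = \frac{5}{3}$ ($k{\left(Q,L \right)} = - \frac{4}{3} + \frac{\left(-1 + 4\right)^{2}}{3} = - \frac{4}{3} + \frac{3^{2}}{3} = - \frac{4}{3} + \frac{1}{3} \cdot 9 = - \frac{4}{3} + 3 = \frac{5}{3}$)
$f{\left(Z \right)} = Z^{2}$
$f{\left(k{\left(-3,2 \right)} \right)} \left(-1103\right) = \left(\frac{5}{3}\right)^{2} \left(-1103\right) = \frac{25}{9} \left(-1103\right) = - \frac{27575}{9}$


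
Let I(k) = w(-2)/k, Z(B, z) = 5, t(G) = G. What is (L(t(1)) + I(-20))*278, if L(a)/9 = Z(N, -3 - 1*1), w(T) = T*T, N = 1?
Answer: 62272/5 ≈ 12454.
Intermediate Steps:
w(T) = T²
L(a) = 45 (L(a) = 9*5 = 45)
I(k) = 4/k (I(k) = (-2)²/k = 4/k)
(L(t(1)) + I(-20))*278 = (45 + 4/(-20))*278 = (45 + 4*(-1/20))*278 = (45 - ⅕)*278 = (224/5)*278 = 62272/5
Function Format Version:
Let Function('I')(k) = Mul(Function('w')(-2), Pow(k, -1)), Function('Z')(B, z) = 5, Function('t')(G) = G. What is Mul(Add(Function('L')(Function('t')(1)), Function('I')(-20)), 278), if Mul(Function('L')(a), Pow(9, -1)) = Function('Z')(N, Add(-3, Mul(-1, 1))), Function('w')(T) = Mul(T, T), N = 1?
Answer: Rational(62272, 5) ≈ 12454.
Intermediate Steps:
Function('w')(T) = Pow(T, 2)
Function('L')(a) = 45 (Function('L')(a) = Mul(9, 5) = 45)
Function('I')(k) = Mul(4, Pow(k, -1)) (Function('I')(k) = Mul(Pow(-2, 2), Pow(k, -1)) = Mul(4, Pow(k, -1)))
Mul(Add(Function('L')(Function('t')(1)), Function('I')(-20)), 278) = Mul(Add(45, Mul(4, Pow(-20, -1))), 278) = Mul(Add(45, Mul(4, Rational(-1, 20))), 278) = Mul(Add(45, Rational(-1, 5)), 278) = Mul(Rational(224, 5), 278) = Rational(62272, 5)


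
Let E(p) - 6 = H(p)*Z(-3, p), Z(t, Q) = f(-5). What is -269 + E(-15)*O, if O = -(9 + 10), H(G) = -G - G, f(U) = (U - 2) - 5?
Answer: 6457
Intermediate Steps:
f(U) = -7 + U (f(U) = (-2 + U) - 5 = -7 + U)
H(G) = -2*G
Z(t, Q) = -12 (Z(t, Q) = -7 - 5 = -12)
E(p) = 6 + 24*p (E(p) = 6 - 2*p*(-12) = 6 + 24*p)
O = -19 (O = -1*19 = -19)
-269 + E(-15)*O = -269 + (6 + 24*(-15))*(-19) = -269 + (6 - 360)*(-19) = -269 - 354*(-19) = -269 + 6726 = 6457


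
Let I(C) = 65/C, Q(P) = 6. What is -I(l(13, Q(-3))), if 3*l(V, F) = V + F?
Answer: -195/19 ≈ -10.263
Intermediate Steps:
l(V, F) = F/3 + V/3 (l(V, F) = (V + F)/3 = (F + V)/3 = F/3 + V/3)
-I(l(13, Q(-3))) = -65/((1/3)*6 + (1/3)*13) = -65/(2 + 13/3) = -65/19/3 = -65*3/19 = -1*195/19 = -195/19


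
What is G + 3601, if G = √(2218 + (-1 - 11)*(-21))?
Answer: 3601 + √2470 ≈ 3650.7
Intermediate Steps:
G = √2470 (G = √(2218 - 12*(-21)) = √(2218 + 252) = √2470 ≈ 49.699)
G + 3601 = √2470 + 3601 = 3601 + √2470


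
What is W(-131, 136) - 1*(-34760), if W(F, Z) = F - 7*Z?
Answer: 33677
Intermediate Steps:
W(-131, 136) - 1*(-34760) = (-131 - 7*136) - 1*(-34760) = (-131 - 952) + 34760 = -1083 + 34760 = 33677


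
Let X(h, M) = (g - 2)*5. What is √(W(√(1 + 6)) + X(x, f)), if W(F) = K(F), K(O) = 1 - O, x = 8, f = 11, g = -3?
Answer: √(-24 - √7) ≈ 5.1619*I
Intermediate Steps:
W(F) = 1 - F
X(h, M) = -25 (X(h, M) = (-3 - 2)*5 = -5*5 = -25)
√(W(√(1 + 6)) + X(x, f)) = √((1 - √(1 + 6)) - 25) = √((1 - √7) - 25) = √(-24 - √7)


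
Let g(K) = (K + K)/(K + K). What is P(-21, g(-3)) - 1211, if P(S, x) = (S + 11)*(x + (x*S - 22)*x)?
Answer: -791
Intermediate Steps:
g(K) = 1 (g(K) = (2*K)/((2*K)) = (2*K)*(1/(2*K)) = 1)
P(S, x) = (11 + S)*(x + x*(-22 + S*x)) (P(S, x) = (11 + S)*(x + (S*x - 22)*x) = (11 + S)*(x + (-22 + S*x)*x) = (11 + S)*(x + x*(-22 + S*x)))
P(-21, g(-3)) - 1211 = 1*(-231 - 21*(-21) + 1*(-21)² + 11*(-21)*1) - 1211 = 1*(-231 + 441 + 1*441 - 231) - 1211 = 1*(-231 + 441 + 441 - 231) - 1211 = 1*420 - 1211 = 420 - 1211 = -791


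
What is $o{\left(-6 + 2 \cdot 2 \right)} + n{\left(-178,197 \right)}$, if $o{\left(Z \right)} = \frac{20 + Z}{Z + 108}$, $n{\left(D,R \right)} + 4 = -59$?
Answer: $- \frac{3330}{53} \approx -62.83$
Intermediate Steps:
$n{\left(D,R \right)} = -63$ ($n{\left(D,R \right)} = -4 - 59 = -63$)
$o{\left(Z \right)} = \frac{20 + Z}{108 + Z}$
$o{\left(-6 + 2 \cdot 2 \right)} + n{\left(-178,197 \right)} = \frac{20 + \left(-6 + 2 \cdot 2\right)}{108 + \left(-6 + 2 \cdot 2\right)} - 63 = \frac{20 + \left(-6 + 4\right)}{108 + \left(-6 + 4\right)} - 63 = \frac{20 - 2}{108 - 2} - 63 = \frac{1}{106} \cdot 18 - 63 = \frac{9}{53} - 63 = - \frac{3330}{53}$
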